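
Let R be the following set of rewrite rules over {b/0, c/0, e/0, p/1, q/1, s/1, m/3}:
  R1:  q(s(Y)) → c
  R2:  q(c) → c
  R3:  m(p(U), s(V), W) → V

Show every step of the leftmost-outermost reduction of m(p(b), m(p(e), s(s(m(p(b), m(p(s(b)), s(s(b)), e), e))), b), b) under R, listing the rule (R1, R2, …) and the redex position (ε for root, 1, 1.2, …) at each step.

b

1. m(p(b), m(p(e), s(s(m(p(b), m(p(s(b)), s(s(b)), e), e))), b), b)  →  m(p(b), s(m(p(b), m(p(s(b)), s(s(b)), e), e)), b)   [R3 at 2]
2. m(p(b), s(m(p(b), m(p(s(b)), s(s(b)), e), e)), b)  →  m(p(b), m(p(s(b)), s(s(b)), e), e)   [R3 at ε]
3. m(p(b), m(p(s(b)), s(s(b)), e), e)  →  m(p(b), s(b), e)   [R3 at 2]
4. m(p(b), s(b), e)  →  b   [R3 at ε]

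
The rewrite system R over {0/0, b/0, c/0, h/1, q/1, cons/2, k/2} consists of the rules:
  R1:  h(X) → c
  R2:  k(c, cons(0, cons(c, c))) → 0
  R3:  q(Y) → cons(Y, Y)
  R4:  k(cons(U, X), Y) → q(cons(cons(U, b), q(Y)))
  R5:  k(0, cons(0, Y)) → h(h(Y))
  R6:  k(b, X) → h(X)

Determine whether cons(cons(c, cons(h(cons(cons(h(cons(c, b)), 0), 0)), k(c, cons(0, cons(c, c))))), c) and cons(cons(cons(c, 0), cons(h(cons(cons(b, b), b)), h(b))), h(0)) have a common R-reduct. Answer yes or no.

Reduce t₁ = cons(cons(c, cons(h(cons(cons(h(cons(c, b)), 0), 0)), k(c, cons(0, cons(c, c))))), c):
1. cons(cons(c, cons(h(cons(cons(h(cons(c, b)), 0), 0)), k(c, cons(0, cons(c, c))))), c)  →  cons(cons(c, cons(c, k(c, cons(0, cons(c, c))))), c)   [R1 at 1.2.1]
2. cons(cons(c, cons(c, k(c, cons(0, cons(c, c))))), c)  →  cons(cons(c, cons(c, 0)), c)   [R2 at 1.2.2]

Reduce t₂ = cons(cons(cons(c, 0), cons(h(cons(cons(b, b), b)), h(b))), h(0)):
1. cons(cons(cons(c, 0), cons(h(cons(cons(b, b), b)), h(b))), h(0))  →  cons(cons(cons(c, 0), cons(c, h(b))), h(0))   [R1 at 1.2.1]
2. cons(cons(cons(c, 0), cons(c, h(b))), h(0))  →  cons(cons(cons(c, 0), cons(c, c)), h(0))   [R1 at 1.2.2]
3. cons(cons(cons(c, 0), cons(c, c)), h(0))  →  cons(cons(cons(c, 0), cons(c, c)), c)   [R1 at 2]

no — NF(t₁) = cons(cons(c, cons(c, 0)), c), NF(t₂) = cons(cons(cons(c, 0), cons(c, c)), c)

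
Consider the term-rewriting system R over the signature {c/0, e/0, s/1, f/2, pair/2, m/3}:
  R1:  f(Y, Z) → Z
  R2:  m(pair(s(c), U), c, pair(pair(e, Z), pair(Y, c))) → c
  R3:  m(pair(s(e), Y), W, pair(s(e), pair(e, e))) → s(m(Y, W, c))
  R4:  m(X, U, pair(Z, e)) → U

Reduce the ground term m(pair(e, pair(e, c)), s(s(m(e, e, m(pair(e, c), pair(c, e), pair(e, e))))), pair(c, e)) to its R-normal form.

s(s(e))

1. m(pair(e, pair(e, c)), s(s(m(e, e, m(pair(e, c), pair(c, e), pair(e, e))))), pair(c, e))  →  s(s(m(e, e, m(pair(e, c), pair(c, e), pair(e, e)))))   [R4 at ε]
2. s(s(m(e, e, m(pair(e, c), pair(c, e), pair(e, e)))))  →  s(s(m(e, e, pair(c, e))))   [R4 at 1.1.3]
3. s(s(m(e, e, pair(c, e))))  →  s(s(e))   [R4 at 1.1]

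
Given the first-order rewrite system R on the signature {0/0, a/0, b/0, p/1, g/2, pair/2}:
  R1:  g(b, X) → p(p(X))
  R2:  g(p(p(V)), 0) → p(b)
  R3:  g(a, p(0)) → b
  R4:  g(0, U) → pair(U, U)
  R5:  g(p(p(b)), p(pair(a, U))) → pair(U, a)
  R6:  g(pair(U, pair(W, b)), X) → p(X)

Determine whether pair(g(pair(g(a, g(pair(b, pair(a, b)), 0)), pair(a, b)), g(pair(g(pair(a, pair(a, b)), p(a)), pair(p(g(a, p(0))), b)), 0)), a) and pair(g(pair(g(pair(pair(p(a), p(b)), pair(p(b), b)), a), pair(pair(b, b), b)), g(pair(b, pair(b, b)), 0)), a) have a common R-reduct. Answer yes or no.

Reduce t₁ = pair(g(pair(g(a, g(pair(b, pair(a, b)), 0)), pair(a, b)), g(pair(g(pair(a, pair(a, b)), p(a)), pair(p(g(a, p(0))), b)), 0)), a):
1. pair(g(pair(g(a, g(pair(b, pair(a, b)), 0)), pair(a, b)), g(pair(g(pair(a, pair(a, b)), p(a)), pair(p(g(a, p(0))), b)), 0)), a)  →  pair(p(g(pair(g(pair(a, pair(a, b)), p(a)), pair(p(g(a, p(0))), b)), 0)), a)   [R6 at 1]
2. pair(p(g(pair(g(pair(a, pair(a, b)), p(a)), pair(p(g(a, p(0))), b)), 0)), a)  →  pair(p(p(0)), a)   [R6 at 1.1]

Reduce t₂ = pair(g(pair(g(pair(pair(p(a), p(b)), pair(p(b), b)), a), pair(pair(b, b), b)), g(pair(b, pair(b, b)), 0)), a):
1. pair(g(pair(g(pair(pair(p(a), p(b)), pair(p(b), b)), a), pair(pair(b, b), b)), g(pair(b, pair(b, b)), 0)), a)  →  pair(p(g(pair(b, pair(b, b)), 0)), a)   [R6 at 1]
2. pair(p(g(pair(b, pair(b, b)), 0)), a)  →  pair(p(p(0)), a)   [R6 at 1.1]

yes — NF(t₁) = pair(p(p(0)), a), NF(t₂) = pair(p(p(0)), a)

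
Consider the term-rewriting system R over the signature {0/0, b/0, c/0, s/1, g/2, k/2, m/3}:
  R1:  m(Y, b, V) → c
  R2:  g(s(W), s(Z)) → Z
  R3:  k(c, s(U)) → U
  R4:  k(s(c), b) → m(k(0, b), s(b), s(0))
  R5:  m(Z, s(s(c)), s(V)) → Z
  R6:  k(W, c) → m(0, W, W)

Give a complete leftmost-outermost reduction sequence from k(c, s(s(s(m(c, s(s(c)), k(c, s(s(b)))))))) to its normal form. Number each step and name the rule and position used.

s(s(c))

1. k(c, s(s(s(m(c, s(s(c)), k(c, s(s(b))))))))  →  s(s(m(c, s(s(c)), k(c, s(s(b))))))   [R3 at ε]
2. s(s(m(c, s(s(c)), k(c, s(s(b))))))  →  s(s(m(c, s(s(c)), s(b))))   [R3 at 1.1.3]
3. s(s(m(c, s(s(c)), s(b))))  →  s(s(c))   [R5 at 1.1]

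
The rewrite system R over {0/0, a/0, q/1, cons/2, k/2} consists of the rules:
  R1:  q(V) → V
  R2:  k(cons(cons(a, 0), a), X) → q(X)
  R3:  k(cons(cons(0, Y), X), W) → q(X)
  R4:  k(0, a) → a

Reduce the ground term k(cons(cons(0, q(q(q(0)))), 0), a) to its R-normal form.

0

1. k(cons(cons(0, q(q(q(0)))), 0), a)  →  q(0)   [R3 at ε]
2. q(0)  →  0   [R1 at ε]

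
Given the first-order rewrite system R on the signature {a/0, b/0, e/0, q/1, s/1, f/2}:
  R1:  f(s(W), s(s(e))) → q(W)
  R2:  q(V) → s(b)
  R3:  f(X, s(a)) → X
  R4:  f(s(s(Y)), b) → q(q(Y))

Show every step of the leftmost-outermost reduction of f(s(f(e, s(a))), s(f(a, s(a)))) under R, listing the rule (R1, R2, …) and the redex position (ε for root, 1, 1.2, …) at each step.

s(e)

1. f(s(f(e, s(a))), s(f(a, s(a))))  →  f(s(e), s(f(a, s(a))))   [R3 at 1.1]
2. f(s(e), s(f(a, s(a))))  →  f(s(e), s(a))   [R3 at 2.1]
3. f(s(e), s(a))  →  s(e)   [R3 at ε]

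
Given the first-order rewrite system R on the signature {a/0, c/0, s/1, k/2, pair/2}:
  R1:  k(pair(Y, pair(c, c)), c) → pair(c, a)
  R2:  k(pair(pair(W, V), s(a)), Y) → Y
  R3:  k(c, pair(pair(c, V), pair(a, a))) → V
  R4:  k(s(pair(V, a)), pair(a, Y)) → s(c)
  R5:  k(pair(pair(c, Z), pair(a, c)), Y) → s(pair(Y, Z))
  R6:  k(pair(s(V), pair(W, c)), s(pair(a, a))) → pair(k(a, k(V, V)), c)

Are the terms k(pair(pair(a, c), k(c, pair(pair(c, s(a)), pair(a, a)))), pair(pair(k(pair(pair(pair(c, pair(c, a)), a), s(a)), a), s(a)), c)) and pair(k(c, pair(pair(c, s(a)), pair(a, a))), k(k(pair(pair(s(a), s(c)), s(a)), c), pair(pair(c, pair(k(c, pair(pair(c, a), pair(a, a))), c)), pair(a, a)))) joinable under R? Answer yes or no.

no — NF(t₁) = pair(pair(a, s(a)), c), NF(t₂) = pair(s(a), pair(a, c))

Reduce t₁ = k(pair(pair(a, c), k(c, pair(pair(c, s(a)), pair(a, a)))), pair(pair(k(pair(pair(pair(c, pair(c, a)), a), s(a)), a), s(a)), c)):
1. k(pair(pair(a, c), k(c, pair(pair(c, s(a)), pair(a, a)))), pair(pair(k(pair(pair(pair(c, pair(c, a)), a), s(a)), a), s(a)), c))  →  k(pair(pair(a, c), s(a)), pair(pair(k(pair(pair(pair(c, pair(c, a)), a), s(a)), a), s(a)), c))   [R3 at 1.2]
2. k(pair(pair(a, c), s(a)), pair(pair(k(pair(pair(pair(c, pair(c, a)), a), s(a)), a), s(a)), c))  →  pair(pair(k(pair(pair(pair(c, pair(c, a)), a), s(a)), a), s(a)), c)   [R2 at ε]
3. pair(pair(k(pair(pair(pair(c, pair(c, a)), a), s(a)), a), s(a)), c)  →  pair(pair(a, s(a)), c)   [R2 at 1.1]

Reduce t₂ = pair(k(c, pair(pair(c, s(a)), pair(a, a))), k(k(pair(pair(s(a), s(c)), s(a)), c), pair(pair(c, pair(k(c, pair(pair(c, a), pair(a, a))), c)), pair(a, a)))):
1. pair(k(c, pair(pair(c, s(a)), pair(a, a))), k(k(pair(pair(s(a), s(c)), s(a)), c), pair(pair(c, pair(k(c, pair(pair(c, a), pair(a, a))), c)), pair(a, a))))  →  pair(s(a), k(k(pair(pair(s(a), s(c)), s(a)), c), pair(pair(c, pair(k(c, pair(pair(c, a), pair(a, a))), c)), pair(a, a))))   [R3 at 1]
2. pair(s(a), k(k(pair(pair(s(a), s(c)), s(a)), c), pair(pair(c, pair(k(c, pair(pair(c, a), pair(a, a))), c)), pair(a, a))))  →  pair(s(a), k(c, pair(pair(c, pair(k(c, pair(pair(c, a), pair(a, a))), c)), pair(a, a))))   [R2 at 2.1]
3. pair(s(a), k(c, pair(pair(c, pair(k(c, pair(pair(c, a), pair(a, a))), c)), pair(a, a))))  →  pair(s(a), pair(k(c, pair(pair(c, a), pair(a, a))), c))   [R3 at 2]
4. pair(s(a), pair(k(c, pair(pair(c, a), pair(a, a))), c))  →  pair(s(a), pair(a, c))   [R3 at 2.1]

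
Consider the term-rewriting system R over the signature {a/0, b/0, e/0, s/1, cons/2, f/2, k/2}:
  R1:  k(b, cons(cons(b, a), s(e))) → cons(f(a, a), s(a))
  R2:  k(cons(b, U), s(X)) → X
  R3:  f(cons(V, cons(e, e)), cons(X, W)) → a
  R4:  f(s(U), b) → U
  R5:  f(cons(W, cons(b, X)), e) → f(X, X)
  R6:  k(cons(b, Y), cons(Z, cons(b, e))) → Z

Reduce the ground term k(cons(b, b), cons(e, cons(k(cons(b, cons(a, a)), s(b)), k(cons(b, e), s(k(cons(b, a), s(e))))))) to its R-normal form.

e

1. k(cons(b, b), cons(e, cons(k(cons(b, cons(a, a)), s(b)), k(cons(b, e), s(k(cons(b, a), s(e)))))))  →  k(cons(b, b), cons(e, cons(b, k(cons(b, e), s(k(cons(b, a), s(e)))))))   [R2 at 2.2.1]
2. k(cons(b, b), cons(e, cons(b, k(cons(b, e), s(k(cons(b, a), s(e)))))))  →  k(cons(b, b), cons(e, cons(b, k(cons(b, a), s(e)))))   [R2 at 2.2.2]
3. k(cons(b, b), cons(e, cons(b, k(cons(b, a), s(e)))))  →  k(cons(b, b), cons(e, cons(b, e)))   [R2 at 2.2.2]
4. k(cons(b, b), cons(e, cons(b, e)))  →  e   [R6 at ε]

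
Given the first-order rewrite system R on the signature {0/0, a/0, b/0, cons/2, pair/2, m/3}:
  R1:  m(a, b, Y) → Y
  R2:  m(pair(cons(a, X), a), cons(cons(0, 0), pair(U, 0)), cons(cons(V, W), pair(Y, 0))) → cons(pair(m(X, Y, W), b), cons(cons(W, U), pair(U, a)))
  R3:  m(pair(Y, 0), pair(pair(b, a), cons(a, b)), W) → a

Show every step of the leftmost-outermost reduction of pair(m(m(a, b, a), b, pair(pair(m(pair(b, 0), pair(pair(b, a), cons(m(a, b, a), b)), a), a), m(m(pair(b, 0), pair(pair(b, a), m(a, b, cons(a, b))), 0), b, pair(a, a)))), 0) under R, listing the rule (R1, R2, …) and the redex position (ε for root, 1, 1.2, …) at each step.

pair(pair(pair(a, a), pair(a, a)), 0)

1. pair(m(m(a, b, a), b, pair(pair(m(pair(b, 0), pair(pair(b, a), cons(m(a, b, a), b)), a), a), m(m(pair(b, 0), pair(pair(b, a), m(a, b, cons(a, b))), 0), b, pair(a, a)))), 0)  →  pair(m(a, b, pair(pair(m(pair(b, 0), pair(pair(b, a), cons(m(a, b, a), b)), a), a), m(m(pair(b, 0), pair(pair(b, a), m(a, b, cons(a, b))), 0), b, pair(a, a)))), 0)   [R1 at 1.1]
2. pair(m(a, b, pair(pair(m(pair(b, 0), pair(pair(b, a), cons(m(a, b, a), b)), a), a), m(m(pair(b, 0), pair(pair(b, a), m(a, b, cons(a, b))), 0), b, pair(a, a)))), 0)  →  pair(pair(pair(m(pair(b, 0), pair(pair(b, a), cons(m(a, b, a), b)), a), a), m(m(pair(b, 0), pair(pair(b, a), m(a, b, cons(a, b))), 0), b, pair(a, a))), 0)   [R1 at 1]
3. pair(pair(pair(m(pair(b, 0), pair(pair(b, a), cons(m(a, b, a), b)), a), a), m(m(pair(b, 0), pair(pair(b, a), m(a, b, cons(a, b))), 0), b, pair(a, a))), 0)  →  pair(pair(pair(m(pair(b, 0), pair(pair(b, a), cons(a, b)), a), a), m(m(pair(b, 0), pair(pair(b, a), m(a, b, cons(a, b))), 0), b, pair(a, a))), 0)   [R1 at 1.1.1.2.2.1]
4. pair(pair(pair(m(pair(b, 0), pair(pair(b, a), cons(a, b)), a), a), m(m(pair(b, 0), pair(pair(b, a), m(a, b, cons(a, b))), 0), b, pair(a, a))), 0)  →  pair(pair(pair(a, a), m(m(pair(b, 0), pair(pair(b, a), m(a, b, cons(a, b))), 0), b, pair(a, a))), 0)   [R3 at 1.1.1]
5. pair(pair(pair(a, a), m(m(pair(b, 0), pair(pair(b, a), m(a, b, cons(a, b))), 0), b, pair(a, a))), 0)  →  pair(pair(pair(a, a), m(m(pair(b, 0), pair(pair(b, a), cons(a, b)), 0), b, pair(a, a))), 0)   [R1 at 1.2.1.2.2]
6. pair(pair(pair(a, a), m(m(pair(b, 0), pair(pair(b, a), cons(a, b)), 0), b, pair(a, a))), 0)  →  pair(pair(pair(a, a), m(a, b, pair(a, a))), 0)   [R3 at 1.2.1]
7. pair(pair(pair(a, a), m(a, b, pair(a, a))), 0)  →  pair(pair(pair(a, a), pair(a, a)), 0)   [R1 at 1.2]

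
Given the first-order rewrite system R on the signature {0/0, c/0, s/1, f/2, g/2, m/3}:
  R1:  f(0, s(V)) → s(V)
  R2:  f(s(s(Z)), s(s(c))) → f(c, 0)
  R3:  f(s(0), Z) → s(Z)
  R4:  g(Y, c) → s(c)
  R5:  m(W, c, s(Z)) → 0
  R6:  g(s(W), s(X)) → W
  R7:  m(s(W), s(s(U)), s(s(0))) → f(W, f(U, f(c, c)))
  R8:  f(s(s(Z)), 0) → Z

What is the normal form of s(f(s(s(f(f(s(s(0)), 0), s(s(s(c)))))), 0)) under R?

s(s(s(s(c))))

1. s(f(s(s(f(f(s(s(0)), 0), s(s(s(c)))))), 0))  →  s(f(f(s(s(0)), 0), s(s(s(c)))))   [R8 at 1]
2. s(f(f(s(s(0)), 0), s(s(s(c)))))  →  s(f(0, s(s(s(c)))))   [R8 at 1.1]
3. s(f(0, s(s(s(c)))))  →  s(s(s(s(c))))   [R1 at 1]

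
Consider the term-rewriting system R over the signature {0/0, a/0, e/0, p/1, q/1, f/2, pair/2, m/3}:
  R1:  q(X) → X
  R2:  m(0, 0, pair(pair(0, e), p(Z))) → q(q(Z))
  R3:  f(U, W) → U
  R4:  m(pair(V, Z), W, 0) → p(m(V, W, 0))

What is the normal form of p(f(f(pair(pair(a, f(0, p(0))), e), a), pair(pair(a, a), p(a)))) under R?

1. p(f(f(pair(pair(a, f(0, p(0))), e), a), pair(pair(a, a), p(a))))  →  p(f(pair(pair(a, f(0, p(0))), e), a))   [R3 at 1]
2. p(f(pair(pair(a, f(0, p(0))), e), a))  →  p(pair(pair(a, f(0, p(0))), e))   [R3 at 1]
3. p(pair(pair(a, f(0, p(0))), e))  →  p(pair(pair(a, 0), e))   [R3 at 1.1.2]

p(pair(pair(a, 0), e))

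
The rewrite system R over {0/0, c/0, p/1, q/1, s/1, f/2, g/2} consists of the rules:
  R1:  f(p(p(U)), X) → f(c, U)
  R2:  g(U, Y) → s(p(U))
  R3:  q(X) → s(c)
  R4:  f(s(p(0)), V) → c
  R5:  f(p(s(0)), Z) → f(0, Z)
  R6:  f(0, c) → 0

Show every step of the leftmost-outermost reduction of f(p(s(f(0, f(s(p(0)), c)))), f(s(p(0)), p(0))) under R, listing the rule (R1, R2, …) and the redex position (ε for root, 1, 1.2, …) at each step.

1. f(p(s(f(0, f(s(p(0)), c)))), f(s(p(0)), p(0)))  →  f(p(s(f(0, c))), f(s(p(0)), p(0)))   [R4 at 1.1.1.2]
2. f(p(s(f(0, c))), f(s(p(0)), p(0)))  →  f(p(s(0)), f(s(p(0)), p(0)))   [R6 at 1.1.1]
3. f(p(s(0)), f(s(p(0)), p(0)))  →  f(0, f(s(p(0)), p(0)))   [R5 at ε]
4. f(0, f(s(p(0)), p(0)))  →  f(0, c)   [R4 at 2]
5. f(0, c)  →  0   [R6 at ε]

0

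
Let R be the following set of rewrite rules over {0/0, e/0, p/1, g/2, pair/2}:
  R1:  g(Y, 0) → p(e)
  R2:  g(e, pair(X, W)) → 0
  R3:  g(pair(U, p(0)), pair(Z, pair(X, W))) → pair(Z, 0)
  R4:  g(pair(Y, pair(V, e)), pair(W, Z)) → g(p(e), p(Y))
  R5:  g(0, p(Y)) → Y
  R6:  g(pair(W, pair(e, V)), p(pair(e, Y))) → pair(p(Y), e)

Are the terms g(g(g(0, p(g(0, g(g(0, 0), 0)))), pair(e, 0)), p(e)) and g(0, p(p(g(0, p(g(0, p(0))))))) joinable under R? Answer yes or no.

Reduce t₁ = g(g(g(0, p(g(0, g(g(0, 0), 0)))), pair(e, 0)), p(e)):
1. g(g(g(0, p(g(0, g(g(0, 0), 0)))), pair(e, 0)), p(e))  →  g(g(g(0, g(g(0, 0), 0)), pair(e, 0)), p(e))   [R5 at 1.1]
2. g(g(g(0, g(g(0, 0), 0)), pair(e, 0)), p(e))  →  g(g(g(0, p(e)), pair(e, 0)), p(e))   [R1 at 1.1.2]
3. g(g(g(0, p(e)), pair(e, 0)), p(e))  →  g(g(e, pair(e, 0)), p(e))   [R5 at 1.1]
4. g(g(e, pair(e, 0)), p(e))  →  g(0, p(e))   [R2 at 1]
5. g(0, p(e))  →  e   [R5 at ε]

Reduce t₂ = g(0, p(p(g(0, p(g(0, p(0))))))):
1. g(0, p(p(g(0, p(g(0, p(0)))))))  →  p(g(0, p(g(0, p(0)))))   [R5 at ε]
2. p(g(0, p(g(0, p(0)))))  →  p(g(0, p(0)))   [R5 at 1]
3. p(g(0, p(0)))  →  p(0)   [R5 at 1]

no — NF(t₁) = e, NF(t₂) = p(0)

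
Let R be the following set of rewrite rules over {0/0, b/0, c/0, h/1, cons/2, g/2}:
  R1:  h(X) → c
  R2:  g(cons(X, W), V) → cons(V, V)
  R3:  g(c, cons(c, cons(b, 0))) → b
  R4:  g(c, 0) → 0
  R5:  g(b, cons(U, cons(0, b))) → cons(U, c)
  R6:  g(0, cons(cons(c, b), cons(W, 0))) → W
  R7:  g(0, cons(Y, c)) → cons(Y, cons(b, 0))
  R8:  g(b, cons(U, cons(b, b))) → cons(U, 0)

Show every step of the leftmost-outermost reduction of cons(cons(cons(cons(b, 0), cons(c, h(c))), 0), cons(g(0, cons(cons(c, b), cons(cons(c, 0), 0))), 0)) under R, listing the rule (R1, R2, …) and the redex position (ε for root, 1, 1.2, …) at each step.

cons(cons(cons(cons(b, 0), cons(c, c)), 0), cons(cons(c, 0), 0))

1. cons(cons(cons(cons(b, 0), cons(c, h(c))), 0), cons(g(0, cons(cons(c, b), cons(cons(c, 0), 0))), 0))  →  cons(cons(cons(cons(b, 0), cons(c, c)), 0), cons(g(0, cons(cons(c, b), cons(cons(c, 0), 0))), 0))   [R1 at 1.1.2.2]
2. cons(cons(cons(cons(b, 0), cons(c, c)), 0), cons(g(0, cons(cons(c, b), cons(cons(c, 0), 0))), 0))  →  cons(cons(cons(cons(b, 0), cons(c, c)), 0), cons(cons(c, 0), 0))   [R6 at 2.1]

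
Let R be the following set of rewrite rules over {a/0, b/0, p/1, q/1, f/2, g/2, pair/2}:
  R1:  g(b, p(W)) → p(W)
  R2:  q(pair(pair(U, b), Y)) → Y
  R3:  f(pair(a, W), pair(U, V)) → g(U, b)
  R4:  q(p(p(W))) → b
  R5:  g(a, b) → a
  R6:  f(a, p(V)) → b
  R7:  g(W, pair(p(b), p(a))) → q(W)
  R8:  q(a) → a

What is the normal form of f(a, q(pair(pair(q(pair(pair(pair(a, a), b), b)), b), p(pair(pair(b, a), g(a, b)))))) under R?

1. f(a, q(pair(pair(q(pair(pair(pair(a, a), b), b)), b), p(pair(pair(b, a), g(a, b))))))  →  f(a, p(pair(pair(b, a), g(a, b))))   [R2 at 2]
2. f(a, p(pair(pair(b, a), g(a, b))))  →  b   [R6 at ε]

b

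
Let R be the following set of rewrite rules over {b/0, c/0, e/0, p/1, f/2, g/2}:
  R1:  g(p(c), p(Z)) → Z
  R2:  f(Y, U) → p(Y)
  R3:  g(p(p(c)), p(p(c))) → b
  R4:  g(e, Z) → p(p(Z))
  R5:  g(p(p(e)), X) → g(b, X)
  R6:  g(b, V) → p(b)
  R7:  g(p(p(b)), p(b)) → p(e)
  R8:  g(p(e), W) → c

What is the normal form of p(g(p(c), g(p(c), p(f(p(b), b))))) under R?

p(p(b))

1. p(g(p(c), g(p(c), p(f(p(b), b)))))  →  p(g(p(c), f(p(b), b)))   [R1 at 1.2]
2. p(g(p(c), f(p(b), b)))  →  p(g(p(c), p(p(b))))   [R2 at 1.2]
3. p(g(p(c), p(p(b))))  →  p(p(b))   [R1 at 1]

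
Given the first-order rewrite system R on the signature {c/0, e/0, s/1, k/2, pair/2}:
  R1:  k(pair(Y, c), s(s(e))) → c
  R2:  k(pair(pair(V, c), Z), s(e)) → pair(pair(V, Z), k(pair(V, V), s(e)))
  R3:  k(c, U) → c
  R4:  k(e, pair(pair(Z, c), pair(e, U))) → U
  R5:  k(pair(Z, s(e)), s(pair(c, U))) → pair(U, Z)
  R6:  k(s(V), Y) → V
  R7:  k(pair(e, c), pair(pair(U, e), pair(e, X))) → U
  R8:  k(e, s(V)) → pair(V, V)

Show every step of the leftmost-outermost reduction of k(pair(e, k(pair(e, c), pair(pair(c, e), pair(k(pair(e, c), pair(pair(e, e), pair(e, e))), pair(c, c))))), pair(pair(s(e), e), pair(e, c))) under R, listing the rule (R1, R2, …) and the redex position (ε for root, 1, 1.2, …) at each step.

s(e)

1. k(pair(e, k(pair(e, c), pair(pair(c, e), pair(k(pair(e, c), pair(pair(e, e), pair(e, e))), pair(c, c))))), pair(pair(s(e), e), pair(e, c)))  →  k(pair(e, k(pair(e, c), pair(pair(c, e), pair(e, pair(c, c))))), pair(pair(s(e), e), pair(e, c)))   [R7 at 1.2.2.2.1]
2. k(pair(e, k(pair(e, c), pair(pair(c, e), pair(e, pair(c, c))))), pair(pair(s(e), e), pair(e, c)))  →  k(pair(e, c), pair(pair(s(e), e), pair(e, c)))   [R7 at 1.2]
3. k(pair(e, c), pair(pair(s(e), e), pair(e, c)))  →  s(e)   [R7 at ε]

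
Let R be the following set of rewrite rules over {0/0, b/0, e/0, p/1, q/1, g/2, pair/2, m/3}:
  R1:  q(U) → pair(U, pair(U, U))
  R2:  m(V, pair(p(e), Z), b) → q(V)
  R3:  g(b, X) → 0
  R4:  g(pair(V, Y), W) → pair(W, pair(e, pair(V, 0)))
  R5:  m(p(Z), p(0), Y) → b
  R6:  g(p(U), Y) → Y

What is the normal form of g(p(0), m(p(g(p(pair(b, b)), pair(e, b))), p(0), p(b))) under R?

1. g(p(0), m(p(g(p(pair(b, b)), pair(e, b))), p(0), p(b)))  →  m(p(g(p(pair(b, b)), pair(e, b))), p(0), p(b))   [R6 at ε]
2. m(p(g(p(pair(b, b)), pair(e, b))), p(0), p(b))  →  b   [R5 at ε]

b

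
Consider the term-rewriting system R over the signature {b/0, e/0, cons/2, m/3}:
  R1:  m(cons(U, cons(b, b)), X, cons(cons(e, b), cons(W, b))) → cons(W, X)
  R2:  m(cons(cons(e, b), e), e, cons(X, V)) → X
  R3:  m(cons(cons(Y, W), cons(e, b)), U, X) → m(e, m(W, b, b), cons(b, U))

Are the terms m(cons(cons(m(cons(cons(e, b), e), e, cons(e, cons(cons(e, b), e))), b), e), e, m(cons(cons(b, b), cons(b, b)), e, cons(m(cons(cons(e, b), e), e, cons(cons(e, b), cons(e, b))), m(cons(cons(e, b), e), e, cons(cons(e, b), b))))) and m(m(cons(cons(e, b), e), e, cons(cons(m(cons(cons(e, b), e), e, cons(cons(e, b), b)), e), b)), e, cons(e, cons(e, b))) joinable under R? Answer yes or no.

yes — NF(t₁) = e, NF(t₂) = e

Reduce t₁ = m(cons(cons(m(cons(cons(e, b), e), e, cons(e, cons(cons(e, b), e))), b), e), e, m(cons(cons(b, b), cons(b, b)), e, cons(m(cons(cons(e, b), e), e, cons(cons(e, b), cons(e, b))), m(cons(cons(e, b), e), e, cons(cons(e, b), b))))):
1. m(cons(cons(m(cons(cons(e, b), e), e, cons(e, cons(cons(e, b), e))), b), e), e, m(cons(cons(b, b), cons(b, b)), e, cons(m(cons(cons(e, b), e), e, cons(cons(e, b), cons(e, b))), m(cons(cons(e, b), e), e, cons(cons(e, b), b)))))  →  m(cons(cons(e, b), e), e, m(cons(cons(b, b), cons(b, b)), e, cons(m(cons(cons(e, b), e), e, cons(cons(e, b), cons(e, b))), m(cons(cons(e, b), e), e, cons(cons(e, b), b)))))   [R2 at 1.1.1]
2. m(cons(cons(e, b), e), e, m(cons(cons(b, b), cons(b, b)), e, cons(m(cons(cons(e, b), e), e, cons(cons(e, b), cons(e, b))), m(cons(cons(e, b), e), e, cons(cons(e, b), b)))))  →  m(cons(cons(e, b), e), e, m(cons(cons(b, b), cons(b, b)), e, cons(cons(e, b), m(cons(cons(e, b), e), e, cons(cons(e, b), b)))))   [R2 at 3.3.1]
3. m(cons(cons(e, b), e), e, m(cons(cons(b, b), cons(b, b)), e, cons(cons(e, b), m(cons(cons(e, b), e), e, cons(cons(e, b), b)))))  →  m(cons(cons(e, b), e), e, m(cons(cons(b, b), cons(b, b)), e, cons(cons(e, b), cons(e, b))))   [R2 at 3.3.2]
4. m(cons(cons(e, b), e), e, m(cons(cons(b, b), cons(b, b)), e, cons(cons(e, b), cons(e, b))))  →  m(cons(cons(e, b), e), e, cons(e, e))   [R1 at 3]
5. m(cons(cons(e, b), e), e, cons(e, e))  →  e   [R2 at ε]

Reduce t₂ = m(m(cons(cons(e, b), e), e, cons(cons(m(cons(cons(e, b), e), e, cons(cons(e, b), b)), e), b)), e, cons(e, cons(e, b))):
1. m(m(cons(cons(e, b), e), e, cons(cons(m(cons(cons(e, b), e), e, cons(cons(e, b), b)), e), b)), e, cons(e, cons(e, b)))  →  m(cons(m(cons(cons(e, b), e), e, cons(cons(e, b), b)), e), e, cons(e, cons(e, b)))   [R2 at 1]
2. m(cons(m(cons(cons(e, b), e), e, cons(cons(e, b), b)), e), e, cons(e, cons(e, b)))  →  m(cons(cons(e, b), e), e, cons(e, cons(e, b)))   [R2 at 1.1]
3. m(cons(cons(e, b), e), e, cons(e, cons(e, b)))  →  e   [R2 at ε]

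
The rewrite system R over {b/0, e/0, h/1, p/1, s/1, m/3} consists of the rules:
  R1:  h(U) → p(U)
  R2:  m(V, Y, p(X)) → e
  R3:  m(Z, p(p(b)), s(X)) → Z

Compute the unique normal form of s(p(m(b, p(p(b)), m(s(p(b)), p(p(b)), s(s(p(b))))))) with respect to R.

1. s(p(m(b, p(p(b)), m(s(p(b)), p(p(b)), s(s(p(b)))))))  →  s(p(m(b, p(p(b)), s(p(b)))))   [R3 at 1.1.3]
2. s(p(m(b, p(p(b)), s(p(b)))))  →  s(p(b))   [R3 at 1.1]

s(p(b))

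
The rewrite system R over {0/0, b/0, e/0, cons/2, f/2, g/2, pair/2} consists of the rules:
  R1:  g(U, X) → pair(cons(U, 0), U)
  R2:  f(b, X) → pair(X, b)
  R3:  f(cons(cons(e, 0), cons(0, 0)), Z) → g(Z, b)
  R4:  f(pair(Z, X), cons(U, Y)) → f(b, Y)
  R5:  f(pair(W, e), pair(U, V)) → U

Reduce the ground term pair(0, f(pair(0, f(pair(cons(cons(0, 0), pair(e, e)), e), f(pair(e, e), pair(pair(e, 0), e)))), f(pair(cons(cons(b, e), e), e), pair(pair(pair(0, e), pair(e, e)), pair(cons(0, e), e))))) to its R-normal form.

1. pair(0, f(pair(0, f(pair(cons(cons(0, 0), pair(e, e)), e), f(pair(e, e), pair(pair(e, 0), e)))), f(pair(cons(cons(b, e), e), e), pair(pair(pair(0, e), pair(e, e)), pair(cons(0, e), e)))))  →  pair(0, f(pair(0, f(pair(cons(cons(0, 0), pair(e, e)), e), pair(e, 0))), f(pair(cons(cons(b, e), e), e), pair(pair(pair(0, e), pair(e, e)), pair(cons(0, e), e)))))   [R5 at 2.1.2.2]
2. pair(0, f(pair(0, f(pair(cons(cons(0, 0), pair(e, e)), e), pair(e, 0))), f(pair(cons(cons(b, e), e), e), pair(pair(pair(0, e), pair(e, e)), pair(cons(0, e), e)))))  →  pair(0, f(pair(0, e), f(pair(cons(cons(b, e), e), e), pair(pair(pair(0, e), pair(e, e)), pair(cons(0, e), e)))))   [R5 at 2.1.2]
3. pair(0, f(pair(0, e), f(pair(cons(cons(b, e), e), e), pair(pair(pair(0, e), pair(e, e)), pair(cons(0, e), e)))))  →  pair(0, f(pair(0, e), pair(pair(0, e), pair(e, e))))   [R5 at 2.2]
4. pair(0, f(pair(0, e), pair(pair(0, e), pair(e, e))))  →  pair(0, pair(0, e))   [R5 at 2]

pair(0, pair(0, e))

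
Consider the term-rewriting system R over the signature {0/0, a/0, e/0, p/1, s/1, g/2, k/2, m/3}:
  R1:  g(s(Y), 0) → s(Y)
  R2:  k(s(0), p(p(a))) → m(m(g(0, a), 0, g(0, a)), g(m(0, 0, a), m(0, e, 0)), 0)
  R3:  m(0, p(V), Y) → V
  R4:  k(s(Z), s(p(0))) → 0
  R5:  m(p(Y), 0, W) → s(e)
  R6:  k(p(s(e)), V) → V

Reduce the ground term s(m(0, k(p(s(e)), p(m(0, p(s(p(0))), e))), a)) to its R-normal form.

s(s(p(0)))

1. s(m(0, k(p(s(e)), p(m(0, p(s(p(0))), e))), a))  →  s(m(0, p(m(0, p(s(p(0))), e)), a))   [R6 at 1.2]
2. s(m(0, p(m(0, p(s(p(0))), e)), a))  →  s(m(0, p(s(p(0))), e))   [R3 at 1]
3. s(m(0, p(s(p(0))), e))  →  s(s(p(0)))   [R3 at 1]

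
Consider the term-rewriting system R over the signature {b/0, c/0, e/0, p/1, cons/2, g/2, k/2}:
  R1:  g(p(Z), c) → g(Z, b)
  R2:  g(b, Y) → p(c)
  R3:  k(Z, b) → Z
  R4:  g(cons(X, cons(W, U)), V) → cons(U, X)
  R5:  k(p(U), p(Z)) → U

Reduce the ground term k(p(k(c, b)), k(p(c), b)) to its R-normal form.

c

1. k(p(k(c, b)), k(p(c), b))  →  k(p(c), k(p(c), b))   [R3 at 1.1]
2. k(p(c), k(p(c), b))  →  k(p(c), p(c))   [R3 at 2]
3. k(p(c), p(c))  →  c   [R5 at ε]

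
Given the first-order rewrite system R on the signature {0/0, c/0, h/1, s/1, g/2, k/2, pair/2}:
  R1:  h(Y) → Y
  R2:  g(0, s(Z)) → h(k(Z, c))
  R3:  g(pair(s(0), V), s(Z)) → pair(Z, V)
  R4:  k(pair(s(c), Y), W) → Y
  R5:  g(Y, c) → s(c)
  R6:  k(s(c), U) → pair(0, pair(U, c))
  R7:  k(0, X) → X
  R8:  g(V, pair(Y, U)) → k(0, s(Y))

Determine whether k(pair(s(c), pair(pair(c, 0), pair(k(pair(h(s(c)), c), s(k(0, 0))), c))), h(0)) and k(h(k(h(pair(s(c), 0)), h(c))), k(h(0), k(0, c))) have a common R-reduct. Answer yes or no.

no — NF(t₁) = pair(pair(c, 0), pair(c, c)), NF(t₂) = c

Reduce t₁ = k(pair(s(c), pair(pair(c, 0), pair(k(pair(h(s(c)), c), s(k(0, 0))), c))), h(0)):
1. k(pair(s(c), pair(pair(c, 0), pair(k(pair(h(s(c)), c), s(k(0, 0))), c))), h(0))  →  pair(pair(c, 0), pair(k(pair(h(s(c)), c), s(k(0, 0))), c))   [R4 at ε]
2. pair(pair(c, 0), pair(k(pair(h(s(c)), c), s(k(0, 0))), c))  →  pair(pair(c, 0), pair(k(pair(s(c), c), s(k(0, 0))), c))   [R1 at 2.1.1.1]
3. pair(pair(c, 0), pair(k(pair(s(c), c), s(k(0, 0))), c))  →  pair(pair(c, 0), pair(c, c))   [R4 at 2.1]

Reduce t₂ = k(h(k(h(pair(s(c), 0)), h(c))), k(h(0), k(0, c))):
1. k(h(k(h(pair(s(c), 0)), h(c))), k(h(0), k(0, c)))  →  k(k(h(pair(s(c), 0)), h(c)), k(h(0), k(0, c)))   [R1 at 1]
2. k(k(h(pair(s(c), 0)), h(c)), k(h(0), k(0, c)))  →  k(k(pair(s(c), 0), h(c)), k(h(0), k(0, c)))   [R1 at 1.1]
3. k(k(pair(s(c), 0), h(c)), k(h(0), k(0, c)))  →  k(0, k(h(0), k(0, c)))   [R4 at 1]
4. k(0, k(h(0), k(0, c)))  →  k(h(0), k(0, c))   [R7 at ε]
5. k(h(0), k(0, c))  →  k(0, k(0, c))   [R1 at 1]
6. k(0, k(0, c))  →  k(0, c)   [R7 at ε]
7. k(0, c)  →  c   [R7 at ε]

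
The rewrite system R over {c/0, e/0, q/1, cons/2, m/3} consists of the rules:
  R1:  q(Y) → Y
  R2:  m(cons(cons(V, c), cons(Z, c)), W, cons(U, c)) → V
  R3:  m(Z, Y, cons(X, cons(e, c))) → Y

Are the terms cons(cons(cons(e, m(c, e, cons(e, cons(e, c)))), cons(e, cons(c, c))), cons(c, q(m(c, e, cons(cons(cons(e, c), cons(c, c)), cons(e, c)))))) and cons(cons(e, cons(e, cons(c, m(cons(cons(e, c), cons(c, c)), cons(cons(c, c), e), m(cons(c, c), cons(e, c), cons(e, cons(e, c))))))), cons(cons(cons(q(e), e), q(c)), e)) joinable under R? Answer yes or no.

Reduce t₁ = cons(cons(cons(e, m(c, e, cons(e, cons(e, c)))), cons(e, cons(c, c))), cons(c, q(m(c, e, cons(cons(cons(e, c), cons(c, c)), cons(e, c)))))):
1. cons(cons(cons(e, m(c, e, cons(e, cons(e, c)))), cons(e, cons(c, c))), cons(c, q(m(c, e, cons(cons(cons(e, c), cons(c, c)), cons(e, c))))))  →  cons(cons(cons(e, e), cons(e, cons(c, c))), cons(c, q(m(c, e, cons(cons(cons(e, c), cons(c, c)), cons(e, c))))))   [R3 at 1.1.2]
2. cons(cons(cons(e, e), cons(e, cons(c, c))), cons(c, q(m(c, e, cons(cons(cons(e, c), cons(c, c)), cons(e, c))))))  →  cons(cons(cons(e, e), cons(e, cons(c, c))), cons(c, m(c, e, cons(cons(cons(e, c), cons(c, c)), cons(e, c)))))   [R1 at 2.2]
3. cons(cons(cons(e, e), cons(e, cons(c, c))), cons(c, m(c, e, cons(cons(cons(e, c), cons(c, c)), cons(e, c)))))  →  cons(cons(cons(e, e), cons(e, cons(c, c))), cons(c, e))   [R3 at 2.2]

Reduce t₂ = cons(cons(e, cons(e, cons(c, m(cons(cons(e, c), cons(c, c)), cons(cons(c, c), e), m(cons(c, c), cons(e, c), cons(e, cons(e, c))))))), cons(cons(cons(q(e), e), q(c)), e)):
1. cons(cons(e, cons(e, cons(c, m(cons(cons(e, c), cons(c, c)), cons(cons(c, c), e), m(cons(c, c), cons(e, c), cons(e, cons(e, c))))))), cons(cons(cons(q(e), e), q(c)), e))  →  cons(cons(e, cons(e, cons(c, m(cons(cons(e, c), cons(c, c)), cons(cons(c, c), e), cons(e, c))))), cons(cons(cons(q(e), e), q(c)), e))   [R3 at 1.2.2.2.3]
2. cons(cons(e, cons(e, cons(c, m(cons(cons(e, c), cons(c, c)), cons(cons(c, c), e), cons(e, c))))), cons(cons(cons(q(e), e), q(c)), e))  →  cons(cons(e, cons(e, cons(c, e))), cons(cons(cons(q(e), e), q(c)), e))   [R2 at 1.2.2.2]
3. cons(cons(e, cons(e, cons(c, e))), cons(cons(cons(q(e), e), q(c)), e))  →  cons(cons(e, cons(e, cons(c, e))), cons(cons(cons(e, e), q(c)), e))   [R1 at 2.1.1.1]
4. cons(cons(e, cons(e, cons(c, e))), cons(cons(cons(e, e), q(c)), e))  →  cons(cons(e, cons(e, cons(c, e))), cons(cons(cons(e, e), c), e))   [R1 at 2.1.2]

no — NF(t₁) = cons(cons(cons(e, e), cons(e, cons(c, c))), cons(c, e)), NF(t₂) = cons(cons(e, cons(e, cons(c, e))), cons(cons(cons(e, e), c), e))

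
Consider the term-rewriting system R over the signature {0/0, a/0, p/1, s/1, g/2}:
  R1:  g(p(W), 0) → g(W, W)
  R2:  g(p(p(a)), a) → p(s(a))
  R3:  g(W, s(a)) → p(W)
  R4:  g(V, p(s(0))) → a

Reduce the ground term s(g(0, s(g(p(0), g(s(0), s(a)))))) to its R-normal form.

s(p(0))

1. s(g(0, s(g(p(0), g(s(0), s(a))))))  →  s(g(0, s(g(p(0), p(s(0))))))   [R3 at 1.2.1.2]
2. s(g(0, s(g(p(0), p(s(0))))))  →  s(g(0, s(a)))   [R4 at 1.2.1]
3. s(g(0, s(a)))  →  s(p(0))   [R3 at 1]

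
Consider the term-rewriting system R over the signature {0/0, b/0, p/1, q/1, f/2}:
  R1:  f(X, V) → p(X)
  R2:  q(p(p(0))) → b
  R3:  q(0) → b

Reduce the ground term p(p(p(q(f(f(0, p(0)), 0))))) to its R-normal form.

p(p(p(b)))

1. p(p(p(q(f(f(0, p(0)), 0)))))  →  p(p(p(q(p(f(0, p(0)))))))   [R1 at 1.1.1.1]
2. p(p(p(q(p(f(0, p(0)))))))  →  p(p(p(q(p(p(0))))))   [R1 at 1.1.1.1.1]
3. p(p(p(q(p(p(0))))))  →  p(p(p(b)))   [R2 at 1.1.1]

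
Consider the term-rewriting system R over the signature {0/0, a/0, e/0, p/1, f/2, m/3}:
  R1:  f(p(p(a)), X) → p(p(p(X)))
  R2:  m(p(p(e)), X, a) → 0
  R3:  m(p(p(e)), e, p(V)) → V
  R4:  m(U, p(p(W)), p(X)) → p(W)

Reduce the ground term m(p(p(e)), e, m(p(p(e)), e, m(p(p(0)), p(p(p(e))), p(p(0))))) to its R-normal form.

1. m(p(p(e)), e, m(p(p(e)), e, m(p(p(0)), p(p(p(e))), p(p(0)))))  →  m(p(p(e)), e, m(p(p(e)), e, p(p(e))))   [R4 at 3.3]
2. m(p(p(e)), e, m(p(p(e)), e, p(p(e))))  →  m(p(p(e)), e, p(e))   [R3 at 3]
3. m(p(p(e)), e, p(e))  →  e   [R3 at ε]

e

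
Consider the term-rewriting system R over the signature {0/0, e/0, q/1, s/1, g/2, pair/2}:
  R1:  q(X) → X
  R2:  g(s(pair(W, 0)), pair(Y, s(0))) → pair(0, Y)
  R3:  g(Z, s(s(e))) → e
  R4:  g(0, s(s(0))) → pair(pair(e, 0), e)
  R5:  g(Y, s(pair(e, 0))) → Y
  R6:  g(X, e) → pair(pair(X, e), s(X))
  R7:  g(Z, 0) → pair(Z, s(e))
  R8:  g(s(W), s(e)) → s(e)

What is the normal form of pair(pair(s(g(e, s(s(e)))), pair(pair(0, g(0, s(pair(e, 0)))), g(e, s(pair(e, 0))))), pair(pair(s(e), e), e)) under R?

1. pair(pair(s(g(e, s(s(e)))), pair(pair(0, g(0, s(pair(e, 0)))), g(e, s(pair(e, 0))))), pair(pair(s(e), e), e))  →  pair(pair(s(e), pair(pair(0, g(0, s(pair(e, 0)))), g(e, s(pair(e, 0))))), pair(pair(s(e), e), e))   [R3 at 1.1.1]
2. pair(pair(s(e), pair(pair(0, g(0, s(pair(e, 0)))), g(e, s(pair(e, 0))))), pair(pair(s(e), e), e))  →  pair(pair(s(e), pair(pair(0, 0), g(e, s(pair(e, 0))))), pair(pair(s(e), e), e))   [R5 at 1.2.1.2]
3. pair(pair(s(e), pair(pair(0, 0), g(e, s(pair(e, 0))))), pair(pair(s(e), e), e))  →  pair(pair(s(e), pair(pair(0, 0), e)), pair(pair(s(e), e), e))   [R5 at 1.2.2]

pair(pair(s(e), pair(pair(0, 0), e)), pair(pair(s(e), e), e))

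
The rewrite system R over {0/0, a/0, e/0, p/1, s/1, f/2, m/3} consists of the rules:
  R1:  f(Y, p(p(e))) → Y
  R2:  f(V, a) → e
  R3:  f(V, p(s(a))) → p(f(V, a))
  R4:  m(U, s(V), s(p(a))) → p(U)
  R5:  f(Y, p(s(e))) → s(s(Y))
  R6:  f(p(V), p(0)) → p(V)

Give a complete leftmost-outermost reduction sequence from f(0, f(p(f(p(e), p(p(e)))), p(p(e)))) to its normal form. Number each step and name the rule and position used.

1. f(0, f(p(f(p(e), p(p(e)))), p(p(e))))  →  f(0, p(f(p(e), p(p(e)))))   [R1 at 2]
2. f(0, p(f(p(e), p(p(e)))))  →  f(0, p(p(e)))   [R1 at 2.1]
3. f(0, p(p(e)))  →  0   [R1 at ε]

0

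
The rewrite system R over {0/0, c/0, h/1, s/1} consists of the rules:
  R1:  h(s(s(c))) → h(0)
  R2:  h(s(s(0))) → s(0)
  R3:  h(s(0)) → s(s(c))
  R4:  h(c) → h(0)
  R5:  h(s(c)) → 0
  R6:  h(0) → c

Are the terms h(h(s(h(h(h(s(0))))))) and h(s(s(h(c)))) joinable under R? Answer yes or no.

yes — NF(t₁) = c, NF(t₂) = c

Reduce t₁ = h(h(s(h(h(h(s(0))))))):
1. h(h(s(h(h(h(s(0)))))))  →  h(h(s(h(h(s(s(c)))))))   [R3 at 1.1.1.1.1]
2. h(h(s(h(h(s(s(c)))))))  →  h(h(s(h(h(0)))))   [R1 at 1.1.1.1]
3. h(h(s(h(h(0)))))  →  h(h(s(h(c))))   [R6 at 1.1.1.1]
4. h(h(s(h(c))))  →  h(h(s(h(0))))   [R4 at 1.1.1]
5. h(h(s(h(0))))  →  h(h(s(c)))   [R6 at 1.1.1]
6. h(h(s(c)))  →  h(0)   [R5 at 1]
7. h(0)  →  c   [R6 at ε]

Reduce t₂ = h(s(s(h(c)))):
1. h(s(s(h(c))))  →  h(s(s(h(0))))   [R4 at 1.1.1]
2. h(s(s(h(0))))  →  h(s(s(c)))   [R6 at 1.1.1]
3. h(s(s(c)))  →  h(0)   [R1 at ε]
4. h(0)  →  c   [R6 at ε]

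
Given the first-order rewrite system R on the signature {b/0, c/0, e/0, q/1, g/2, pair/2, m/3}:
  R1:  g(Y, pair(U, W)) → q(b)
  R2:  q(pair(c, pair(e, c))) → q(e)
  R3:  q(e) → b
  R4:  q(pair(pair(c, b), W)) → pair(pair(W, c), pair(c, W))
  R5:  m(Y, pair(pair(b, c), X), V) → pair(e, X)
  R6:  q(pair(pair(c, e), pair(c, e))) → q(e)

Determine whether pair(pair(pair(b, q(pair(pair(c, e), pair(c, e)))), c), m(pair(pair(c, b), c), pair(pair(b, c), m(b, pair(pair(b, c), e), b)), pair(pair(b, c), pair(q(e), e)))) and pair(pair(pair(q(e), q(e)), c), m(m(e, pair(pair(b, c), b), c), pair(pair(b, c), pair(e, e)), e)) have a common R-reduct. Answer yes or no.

yes — NF(t₁) = pair(pair(pair(b, b), c), pair(e, pair(e, e))), NF(t₂) = pair(pair(pair(b, b), c), pair(e, pair(e, e)))

Reduce t₁ = pair(pair(pair(b, q(pair(pair(c, e), pair(c, e)))), c), m(pair(pair(c, b), c), pair(pair(b, c), m(b, pair(pair(b, c), e), b)), pair(pair(b, c), pair(q(e), e)))):
1. pair(pair(pair(b, q(pair(pair(c, e), pair(c, e)))), c), m(pair(pair(c, b), c), pair(pair(b, c), m(b, pair(pair(b, c), e), b)), pair(pair(b, c), pair(q(e), e))))  →  pair(pair(pair(b, q(e)), c), m(pair(pair(c, b), c), pair(pair(b, c), m(b, pair(pair(b, c), e), b)), pair(pair(b, c), pair(q(e), e))))   [R6 at 1.1.2]
2. pair(pair(pair(b, q(e)), c), m(pair(pair(c, b), c), pair(pair(b, c), m(b, pair(pair(b, c), e), b)), pair(pair(b, c), pair(q(e), e))))  →  pair(pair(pair(b, b), c), m(pair(pair(c, b), c), pair(pair(b, c), m(b, pair(pair(b, c), e), b)), pair(pair(b, c), pair(q(e), e))))   [R3 at 1.1.2]
3. pair(pair(pair(b, b), c), m(pair(pair(c, b), c), pair(pair(b, c), m(b, pair(pair(b, c), e), b)), pair(pair(b, c), pair(q(e), e))))  →  pair(pair(pair(b, b), c), pair(e, m(b, pair(pair(b, c), e), b)))   [R5 at 2]
4. pair(pair(pair(b, b), c), pair(e, m(b, pair(pair(b, c), e), b)))  →  pair(pair(pair(b, b), c), pair(e, pair(e, e)))   [R5 at 2.2]

Reduce t₂ = pair(pair(pair(q(e), q(e)), c), m(m(e, pair(pair(b, c), b), c), pair(pair(b, c), pair(e, e)), e)):
1. pair(pair(pair(q(e), q(e)), c), m(m(e, pair(pair(b, c), b), c), pair(pair(b, c), pair(e, e)), e))  →  pair(pair(pair(b, q(e)), c), m(m(e, pair(pair(b, c), b), c), pair(pair(b, c), pair(e, e)), e))   [R3 at 1.1.1]
2. pair(pair(pair(b, q(e)), c), m(m(e, pair(pair(b, c), b), c), pair(pair(b, c), pair(e, e)), e))  →  pair(pair(pair(b, b), c), m(m(e, pair(pair(b, c), b), c), pair(pair(b, c), pair(e, e)), e))   [R3 at 1.1.2]
3. pair(pair(pair(b, b), c), m(m(e, pair(pair(b, c), b), c), pair(pair(b, c), pair(e, e)), e))  →  pair(pair(pair(b, b), c), pair(e, pair(e, e)))   [R5 at 2]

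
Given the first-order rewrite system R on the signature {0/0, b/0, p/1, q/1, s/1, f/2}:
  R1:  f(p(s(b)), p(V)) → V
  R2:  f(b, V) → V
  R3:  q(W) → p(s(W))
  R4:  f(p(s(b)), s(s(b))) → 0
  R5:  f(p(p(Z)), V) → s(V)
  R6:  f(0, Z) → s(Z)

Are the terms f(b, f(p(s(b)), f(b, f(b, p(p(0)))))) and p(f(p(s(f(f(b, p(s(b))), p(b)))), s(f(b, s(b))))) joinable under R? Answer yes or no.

Reduce t₁ = f(b, f(p(s(b)), f(b, f(b, p(p(0)))))):
1. f(b, f(p(s(b)), f(b, f(b, p(p(0))))))  →  f(p(s(b)), f(b, f(b, p(p(0)))))   [R2 at ε]
2. f(p(s(b)), f(b, f(b, p(p(0)))))  →  f(p(s(b)), f(b, p(p(0))))   [R2 at 2]
3. f(p(s(b)), f(b, p(p(0))))  →  f(p(s(b)), p(p(0)))   [R2 at 2]
4. f(p(s(b)), p(p(0)))  →  p(0)   [R1 at ε]

Reduce t₂ = p(f(p(s(f(f(b, p(s(b))), p(b)))), s(f(b, s(b))))):
1. p(f(p(s(f(f(b, p(s(b))), p(b)))), s(f(b, s(b)))))  →  p(f(p(s(f(p(s(b)), p(b)))), s(f(b, s(b)))))   [R2 at 1.1.1.1.1]
2. p(f(p(s(f(p(s(b)), p(b)))), s(f(b, s(b)))))  →  p(f(p(s(b)), s(f(b, s(b)))))   [R1 at 1.1.1.1]
3. p(f(p(s(b)), s(f(b, s(b)))))  →  p(f(p(s(b)), s(s(b))))   [R2 at 1.2.1]
4. p(f(p(s(b)), s(s(b))))  →  p(0)   [R4 at 1]

yes — NF(t₁) = p(0), NF(t₂) = p(0)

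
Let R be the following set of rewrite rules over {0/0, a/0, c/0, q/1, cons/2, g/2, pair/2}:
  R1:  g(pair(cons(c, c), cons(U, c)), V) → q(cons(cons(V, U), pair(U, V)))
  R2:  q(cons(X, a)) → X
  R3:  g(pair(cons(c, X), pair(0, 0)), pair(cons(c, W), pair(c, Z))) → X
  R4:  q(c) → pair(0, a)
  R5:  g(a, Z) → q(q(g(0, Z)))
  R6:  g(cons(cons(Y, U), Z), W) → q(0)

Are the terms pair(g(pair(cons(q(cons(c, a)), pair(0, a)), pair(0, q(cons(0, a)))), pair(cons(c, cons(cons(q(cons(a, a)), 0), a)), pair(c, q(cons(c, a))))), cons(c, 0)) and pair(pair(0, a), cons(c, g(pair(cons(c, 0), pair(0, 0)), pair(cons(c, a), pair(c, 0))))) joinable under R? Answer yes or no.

Reduce t₁ = pair(g(pair(cons(q(cons(c, a)), pair(0, a)), pair(0, q(cons(0, a)))), pair(cons(c, cons(cons(q(cons(a, a)), 0), a)), pair(c, q(cons(c, a))))), cons(c, 0)):
1. pair(g(pair(cons(q(cons(c, a)), pair(0, a)), pair(0, q(cons(0, a)))), pair(cons(c, cons(cons(q(cons(a, a)), 0), a)), pair(c, q(cons(c, a))))), cons(c, 0))  →  pair(g(pair(cons(c, pair(0, a)), pair(0, q(cons(0, a)))), pair(cons(c, cons(cons(q(cons(a, a)), 0), a)), pair(c, q(cons(c, a))))), cons(c, 0))   [R2 at 1.1.1.1]
2. pair(g(pair(cons(c, pair(0, a)), pair(0, q(cons(0, a)))), pair(cons(c, cons(cons(q(cons(a, a)), 0), a)), pair(c, q(cons(c, a))))), cons(c, 0))  →  pair(g(pair(cons(c, pair(0, a)), pair(0, 0)), pair(cons(c, cons(cons(q(cons(a, a)), 0), a)), pair(c, q(cons(c, a))))), cons(c, 0))   [R2 at 1.1.2.2]
3. pair(g(pair(cons(c, pair(0, a)), pair(0, 0)), pair(cons(c, cons(cons(q(cons(a, a)), 0), a)), pair(c, q(cons(c, a))))), cons(c, 0))  →  pair(pair(0, a), cons(c, 0))   [R3 at 1]

Reduce t₂ = pair(pair(0, a), cons(c, g(pair(cons(c, 0), pair(0, 0)), pair(cons(c, a), pair(c, 0))))):
1. pair(pair(0, a), cons(c, g(pair(cons(c, 0), pair(0, 0)), pair(cons(c, a), pair(c, 0)))))  →  pair(pair(0, a), cons(c, 0))   [R3 at 2.2]

yes — NF(t₁) = pair(pair(0, a), cons(c, 0)), NF(t₂) = pair(pair(0, a), cons(c, 0))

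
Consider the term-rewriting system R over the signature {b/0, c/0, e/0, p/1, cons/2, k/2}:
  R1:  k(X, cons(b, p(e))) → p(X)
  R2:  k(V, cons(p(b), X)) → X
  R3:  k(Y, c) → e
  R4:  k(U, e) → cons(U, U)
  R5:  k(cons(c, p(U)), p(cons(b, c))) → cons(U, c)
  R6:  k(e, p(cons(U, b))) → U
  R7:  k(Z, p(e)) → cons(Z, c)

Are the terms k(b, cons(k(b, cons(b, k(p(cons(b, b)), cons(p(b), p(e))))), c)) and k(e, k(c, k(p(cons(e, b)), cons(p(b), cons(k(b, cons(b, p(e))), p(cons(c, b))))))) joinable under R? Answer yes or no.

yes — NF(t₁) = c, NF(t₂) = c

Reduce t₁ = k(b, cons(k(b, cons(b, k(p(cons(b, b)), cons(p(b), p(e))))), c)):
1. k(b, cons(k(b, cons(b, k(p(cons(b, b)), cons(p(b), p(e))))), c))  →  k(b, cons(k(b, cons(b, p(e))), c))   [R2 at 2.1.2.2]
2. k(b, cons(k(b, cons(b, p(e))), c))  →  k(b, cons(p(b), c))   [R1 at 2.1]
3. k(b, cons(p(b), c))  →  c   [R2 at ε]

Reduce t₂ = k(e, k(c, k(p(cons(e, b)), cons(p(b), cons(k(b, cons(b, p(e))), p(cons(c, b))))))):
1. k(e, k(c, k(p(cons(e, b)), cons(p(b), cons(k(b, cons(b, p(e))), p(cons(c, b)))))))  →  k(e, k(c, cons(k(b, cons(b, p(e))), p(cons(c, b)))))   [R2 at 2.2]
2. k(e, k(c, cons(k(b, cons(b, p(e))), p(cons(c, b)))))  →  k(e, k(c, cons(p(b), p(cons(c, b)))))   [R1 at 2.2.1]
3. k(e, k(c, cons(p(b), p(cons(c, b)))))  →  k(e, p(cons(c, b)))   [R2 at 2]
4. k(e, p(cons(c, b)))  →  c   [R6 at ε]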